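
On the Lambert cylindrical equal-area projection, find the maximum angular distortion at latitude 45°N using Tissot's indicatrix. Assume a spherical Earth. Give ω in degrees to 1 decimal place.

38.9°

The Lambert cylindrical equal-area projection is the cylindrical equal-area projection with its standard parallel at the equator (φ₀ = 0). For cylindrical equal-area with standard parallel φ₀, h = cos φ / cos φ₀ and k = cos φ₀ / cos φ, so h·k = 1.
At 45°: h = 0.7071, k = 1.414; principal scales a = 1.414, b = 0.7071.
sin(ω/2) = (a − b)/(a + b) = 0.7071/2.121 = 0.3333, so ω = 2 arcsin(0.3333) ≈ 38.9°.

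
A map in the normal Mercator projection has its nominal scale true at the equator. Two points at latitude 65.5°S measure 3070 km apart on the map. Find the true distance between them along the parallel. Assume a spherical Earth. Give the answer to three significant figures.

1270 km

Mercator is conformal, so the point scale is isotropic: h = k = sec φ = 1/cos φ.
Along the parallel at 65.5°, map distances are exaggerated by k = sec 65.5° = 2.411.
True distance = 3070 / 2.411 = 3070 × cos 65.5° ≈ 1270 km.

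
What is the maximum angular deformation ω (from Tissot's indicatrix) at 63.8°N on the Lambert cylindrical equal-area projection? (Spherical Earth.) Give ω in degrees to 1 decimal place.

The Lambert cylindrical equal-area projection is the cylindrical equal-area projection with its standard parallel at the equator (φ₀ = 0). A cylindrical equal-area projection with standard parallel φ₀ has meridian scale h = cos φ / cos φ₀ and parallel scale k = cos φ₀ / cos φ (so areas are preserved, h·k = 1).
At 63.8°: h = 0.4415, k = 2.265; principal scales a = 2.265, b = 0.4415.
sin(ω/2) = (a − b)/(a + b) = 1.823/2.706 = 0.6737, so ω = 2 arcsin(0.6737) ≈ 84.7°.

84.7°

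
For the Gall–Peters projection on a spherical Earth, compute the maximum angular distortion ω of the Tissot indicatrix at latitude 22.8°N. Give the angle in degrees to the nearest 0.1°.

30.0°

Gall–Peters is a cylindrical equal-area projection with standard parallels at ±45°. For cylindrical equal-area with standard parallel φ₀, h = cos φ / cos φ₀ and k = cos φ₀ / cos φ, so h·k = 1.
At 22.8°: h = 1.304, k = 0.7670; principal scales a = 1.304, b = 0.7670.
sin(ω/2) = (a − b)/(a + b) = 0.5367/2.071 = 0.2592, so ω = 2 arcsin(0.2592) ≈ 30.0°.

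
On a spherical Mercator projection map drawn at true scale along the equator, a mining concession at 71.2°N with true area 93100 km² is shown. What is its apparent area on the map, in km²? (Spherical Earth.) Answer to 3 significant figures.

The Mercator projection is conformal; its linear scale factor is the same in every direction and equals sec φ = 1/cos φ.
Areal scale = k² = sec²φ = 1/cos²(71.2°) = 1/0.3223² = 9.629.
Apparent area = 93100 × 9.629 ≈ 896000 km².

896000 km²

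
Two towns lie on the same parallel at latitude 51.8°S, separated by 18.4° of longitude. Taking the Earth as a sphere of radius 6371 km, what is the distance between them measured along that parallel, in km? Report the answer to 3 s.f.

1270 km

Arc length along a parallel = R cos φ · Δλ (with Δλ in radians).
= 6371 × cos 51.8° × (18.4° × π/180) = 6371 × 0.6184 × 0.3211 ≈ 1270 km.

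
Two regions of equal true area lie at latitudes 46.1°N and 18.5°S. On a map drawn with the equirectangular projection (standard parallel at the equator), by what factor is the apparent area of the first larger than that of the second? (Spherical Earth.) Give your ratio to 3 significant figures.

For the equirectangular projection with φ₀ = 0 (plate carrée), h = 1 along meridians and k = sec φ along parallels.
Areal scale at 46.1°: h·k = 1.000 × 1.442 = 1.442.
Areal scale at 18.5°: h·k = 1.000 × 1.054 = 1.054.
Ratio = 1.442/1.054 ≈ 1.37.

1.37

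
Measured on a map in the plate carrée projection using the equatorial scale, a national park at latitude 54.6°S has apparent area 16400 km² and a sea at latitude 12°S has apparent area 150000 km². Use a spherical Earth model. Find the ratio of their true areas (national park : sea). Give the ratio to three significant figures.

0.0647

On the plate carrée, areal scale = h·k = 1 × sec φ, so true area = apparent × cos φ.
True area of national park: 16400 × cos(54.6°) = 16400 × 0.5793 = 9500 km².
True area of sea: 150000 × cos(12°) = 150000 × 0.9781 = 146700 km².
Ratio = 9500 / 146700 ≈ 0.0647.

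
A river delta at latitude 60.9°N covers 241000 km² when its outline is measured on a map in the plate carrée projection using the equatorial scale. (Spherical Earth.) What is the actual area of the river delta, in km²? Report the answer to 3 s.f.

For the equirectangular projection with φ₀ = 0 (plate carrée), h = 1 along meridians and k = sec φ along parallels.
Areal scale = h·k = 1 × sec φ; at 60.9°, h = 1.000, k = 2.056, so h·k = 2.056.
True area = apparent / (areal scale) = 241000 / 2.056 ≈ 117000 km².

117000 km²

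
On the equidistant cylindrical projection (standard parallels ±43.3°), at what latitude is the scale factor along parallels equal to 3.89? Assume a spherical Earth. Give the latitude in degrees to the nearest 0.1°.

With standard parallel φ₀ = 43.3°, the equirectangular projection gives x = Rλ cos φ₀, y = Rφ, so h = 1 and k = cos 43.3° / cos φ.
k = cos φ₀ / cos φ = 3.89  ⇒  cos φ = cos 43.3° / 3.89 = 0.1871.
φ = arccos(0.1871) ≈ 79.2°.

79.2°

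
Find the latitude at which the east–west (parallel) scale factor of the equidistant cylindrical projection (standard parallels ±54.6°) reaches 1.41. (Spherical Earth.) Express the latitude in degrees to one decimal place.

65.7°

The equidistant cylindrical projection with φ₀ = 54.6° has h = 1 (meridians true) and k = cos φ₀ / cos φ along parallels.
k = cos φ₀ / cos φ = 1.41  ⇒  cos φ = cos 54.6° / 1.41 = 0.4108.
φ = arccos(0.4108) ≈ 65.7°.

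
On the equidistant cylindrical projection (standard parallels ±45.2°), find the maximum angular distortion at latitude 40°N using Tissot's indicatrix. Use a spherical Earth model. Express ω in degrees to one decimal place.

4.8°

The equidistant cylindrical projection with φ₀ = 45.2° has h = 1 (meridians true) and k = cos φ₀ / cos φ along parallels.
At 40°: h = 1.000, k = 0.9198; principal scales a = 1.000, b = 0.9198.
sin(ω/2) = (a − b)/(a + b) = 0.08017/1.920 = 0.04176, so ω = 2 arcsin(0.04176) ≈ 4.8°.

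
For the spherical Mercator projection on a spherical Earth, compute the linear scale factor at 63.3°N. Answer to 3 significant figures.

2.23

The Mercator projection is conformal; its linear scale factor is the same in every direction and equals sec φ = 1/cos φ.
k = 1/cos 63.3° = 1/0.4493 = 2.226.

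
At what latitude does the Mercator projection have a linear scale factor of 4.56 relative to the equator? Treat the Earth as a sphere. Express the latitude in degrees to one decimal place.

77.3°

Mercator scale is k = sec φ = 1/cos φ.
1/cos φ = 4.56  ⇒  cos φ = 0.2193  ⇒  φ = arccos(0.2193) ≈ 77.3°.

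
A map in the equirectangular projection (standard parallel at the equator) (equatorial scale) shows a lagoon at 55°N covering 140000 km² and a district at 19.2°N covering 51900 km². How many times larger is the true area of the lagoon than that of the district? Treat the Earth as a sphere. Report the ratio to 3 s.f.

Plate carrée has h = 1 and k = sec φ, giving areal scale sec φ; true area = (apparent area) · cos φ.
True area of lagoon: 140000 × cos(55°) = 140000 × 0.5736 = 80300 km².
True area of district: 51900 × cos(19.2°) = 51900 × 0.9444 = 49010 km².
Ratio = 80300 / 49010 ≈ 1.64.

1.64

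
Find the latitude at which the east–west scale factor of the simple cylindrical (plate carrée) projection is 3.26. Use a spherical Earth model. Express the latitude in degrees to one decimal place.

Plate carrée: h = 1, k = sec φ along parallels.
sec φ = 3.26  ⇒  cos φ = 0.3067  ⇒  φ ≈ 72.1°.

72.1°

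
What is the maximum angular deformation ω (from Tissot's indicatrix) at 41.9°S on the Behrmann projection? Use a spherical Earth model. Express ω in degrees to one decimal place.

The Behrmann projection is cylindrical equal-area with φ₀ = 30°. A cylindrical equal-area projection with standard parallel φ₀ has meridian scale h = cos φ / cos φ₀ and parallel scale k = cos φ₀ / cos φ (so areas are preserved, h·k = 1).
At 41.9°: h = 0.8595, k = 1.164; principal scales a = 1.164, b = 0.8595.
sin(ω/2) = (a − b)/(a + b) = 0.3041/2.023 = 0.1503, so ω = 2 arcsin(0.1503) ≈ 17.3°.

17.3°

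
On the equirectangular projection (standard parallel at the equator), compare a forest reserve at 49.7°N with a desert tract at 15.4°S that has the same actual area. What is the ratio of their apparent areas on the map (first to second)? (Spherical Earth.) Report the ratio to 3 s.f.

For the equirectangular projection with φ₀ = 0 (plate carrée), h = 1 along meridians and k = sec φ along parallels.
Areal scale at 49.7°: h·k = 1.000 × 1.546 = 1.546.
Areal scale at 15.4°: h·k = 1.000 × 1.037 = 1.037.
Ratio = 1.546/1.037 ≈ 1.49.

1.49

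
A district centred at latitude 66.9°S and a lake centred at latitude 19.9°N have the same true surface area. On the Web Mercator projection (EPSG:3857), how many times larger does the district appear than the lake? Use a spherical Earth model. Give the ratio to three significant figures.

Mercator areal scale is sec²φ.
At 66.9°: sec²(66.9°) = 1/0.3923² = 6.497.
At 19.9°: sec²(19.9°) = 1/0.9403² = 1.131.
Ratio = 6.497/1.131 = cos²(19.9°)/cos²(66.9°) ≈ 5.74.

5.74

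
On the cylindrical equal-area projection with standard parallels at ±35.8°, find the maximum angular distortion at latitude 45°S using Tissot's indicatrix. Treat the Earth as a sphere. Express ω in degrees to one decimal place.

15.7°

Cylindrical equal-area (φ₀ = 35.8°): h = cos φ / cos 35.8° along meridians, k = cos 35.8° / cos φ along parallels; h·k = 1.
At 45°: h = 0.8718, k = 1.147; principal scales a = 1.147, b = 0.8718.
sin(ω/2) = (a − b)/(a + b) = 0.2752/2.019 = 0.1363, so ω = 2 arcsin(0.1363) ≈ 15.7°.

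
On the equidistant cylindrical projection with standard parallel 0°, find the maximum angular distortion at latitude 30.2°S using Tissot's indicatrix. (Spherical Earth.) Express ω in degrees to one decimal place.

8.4°

Plate carrée maps x = Rλ, y = Rφ. The meridian scale is h = 1 and the parallel scale is k = 1/cos φ = sec φ.
At 30.2°: h = 1.000, k = 1.157; principal scales a = 1.157, b = 1.000.
sin(ω/2) = (a − b)/(a + b) = 0.1570/2.157 = 0.07280, so ω = 2 arcsin(0.07280) ≈ 8.4°.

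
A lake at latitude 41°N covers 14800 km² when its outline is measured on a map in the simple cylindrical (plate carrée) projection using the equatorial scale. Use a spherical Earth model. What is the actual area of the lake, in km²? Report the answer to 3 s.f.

For the equirectangular projection with φ₀ = 0 (plate carrée), h = 1 along meridians and k = sec φ along parallels.
Areal scale = h·k = 1 × sec φ; at 41°, h = 1.000, k = 1.325, so h·k = 1.325.
True area = apparent / (areal scale) = 14800 / 1.325 ≈ 11200 km².

11200 km²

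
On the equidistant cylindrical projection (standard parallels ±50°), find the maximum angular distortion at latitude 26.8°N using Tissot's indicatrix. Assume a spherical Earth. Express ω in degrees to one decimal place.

18.7°

With standard parallel φ₀ = 50°, the equirectangular projection gives x = Rλ cos φ₀, y = Rφ, so h = 1 and k = cos 50° / cos φ.
At 26.8°: h = 1.000, k = 0.7201; principal scales a = 1.000, b = 0.7201.
sin(ω/2) = (a − b)/(a + b) = 0.2799/1.720 = 0.1627, so ω = 2 arcsin(0.1627) ≈ 18.7°.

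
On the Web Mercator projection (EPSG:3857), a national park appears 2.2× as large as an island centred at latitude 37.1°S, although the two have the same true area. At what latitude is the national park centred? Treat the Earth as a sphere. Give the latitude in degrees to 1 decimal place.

57.5°

For equal true areas on Mercator, apparent areas scale as sec²φ, so the ratio is cos²φ₂ / cos²φ₁.
cos²φ₂ / cos²φ₁ = 2.2  ⇒  cos φ₁ = cos 37.1° / √2.2 = 0.7976/1.483 = 0.5377.
φ₁ = arccos(0.5377) ≈ 57.5°.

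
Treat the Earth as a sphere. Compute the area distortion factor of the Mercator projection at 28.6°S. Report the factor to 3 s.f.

Mercator is conformal, so the point scale is isotropic: h = k = sec φ = 1/cos φ.
Areal scale = k² = sec²φ = 1/cos²(28.6°) = 1/0.8780² = 1.297.

1.30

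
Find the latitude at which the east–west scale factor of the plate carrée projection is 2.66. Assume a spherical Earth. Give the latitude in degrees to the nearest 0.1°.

Plate carrée: h = 1, k = sec φ along parallels.
sec φ = 2.66  ⇒  cos φ = 0.3759  ⇒  φ ≈ 67.9°.

67.9°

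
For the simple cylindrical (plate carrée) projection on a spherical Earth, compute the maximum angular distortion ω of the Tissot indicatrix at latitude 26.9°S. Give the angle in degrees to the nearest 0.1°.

In the plate carrée (x = Rλ, y = Rφ), meridians are true-scale (h = 1) and parallels are stretched by k = sec φ.
At 26.9°: h = 1.000, k = 1.121; principal scales a = 1.121, b = 1.000.
sin(ω/2) = (a − b)/(a + b) = 0.1213/2.121 = 0.05720, so ω = 2 arcsin(0.05720) ≈ 6.6°.

6.6°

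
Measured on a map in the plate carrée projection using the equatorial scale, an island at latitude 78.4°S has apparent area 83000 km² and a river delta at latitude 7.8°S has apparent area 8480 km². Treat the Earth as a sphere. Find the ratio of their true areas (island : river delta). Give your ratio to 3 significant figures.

Plate carrée has h = 1 and k = sec φ, giving areal scale sec φ; true area = (apparent area) · cos φ.
True area of island: 83000 × cos(78.4°) = 83000 × 0.2011 = 16690 km².
True area of river delta: 8480 × cos(7.8°) = 8480 × 0.9907 = 8402 km².
Ratio = 16690 / 8402 ≈ 1.99.

1.99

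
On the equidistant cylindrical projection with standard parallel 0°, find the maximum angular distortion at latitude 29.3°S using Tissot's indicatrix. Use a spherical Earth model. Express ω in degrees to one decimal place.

Plate carrée maps x = Rλ, y = Rφ. The meridian scale is h = 1 and the parallel scale is k = 1/cos φ = sec φ.
At 29.3°: h = 1.000, k = 1.147; principal scales a = 1.147, b = 1.000.
sin(ω/2) = (a − b)/(a + b) = 0.1467/2.147 = 0.06834, so ω = 2 arcsin(0.06834) ≈ 7.8°.

7.8°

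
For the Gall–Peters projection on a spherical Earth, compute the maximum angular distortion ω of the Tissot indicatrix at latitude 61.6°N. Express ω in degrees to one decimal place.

44.3°

Gall–Peters is a cylindrical equal-area projection with standard parallels at ±45°. A cylindrical equal-area projection with standard parallel φ₀ has meridian scale h = cos φ / cos φ₀ and parallel scale k = cos φ₀ / cos φ (so areas are preserved, h·k = 1).
At 61.6°: h = 0.6726, k = 1.487; principal scales a = 1.487, b = 0.6726.
sin(ω/2) = (a − b)/(a + b) = 0.8141/2.159 = 0.3770, so ω = 2 arcsin(0.3770) ≈ 44.3°.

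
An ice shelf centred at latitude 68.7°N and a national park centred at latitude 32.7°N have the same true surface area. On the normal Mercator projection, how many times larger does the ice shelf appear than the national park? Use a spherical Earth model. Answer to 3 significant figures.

Mercator areal scale is sec²φ.
At 68.7°: sec²(68.7°) = 1/0.3633² = 7.579.
At 32.7°: sec²(32.7°) = 1/0.8415² = 1.412.
Ratio = 7.579/1.412 = cos²(32.7°)/cos²(68.7°) ≈ 5.37.

5.37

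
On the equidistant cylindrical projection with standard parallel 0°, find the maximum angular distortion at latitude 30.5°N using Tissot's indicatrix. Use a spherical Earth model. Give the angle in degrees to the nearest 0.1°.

In the plate carrée (x = Rλ, y = Rφ), meridians are true-scale (h = 1) and parallels are stretched by k = sec φ.
At 30.5°: h = 1.000, k = 1.161; principal scales a = 1.161, b = 1.000.
sin(ω/2) = (a − b)/(a + b) = 0.1606/2.161 = 0.07433, so ω = 2 arcsin(0.07433) ≈ 8.5°.

8.5°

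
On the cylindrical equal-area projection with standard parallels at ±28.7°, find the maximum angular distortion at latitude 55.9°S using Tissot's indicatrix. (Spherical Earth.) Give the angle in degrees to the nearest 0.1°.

49.7°

Cylindrical equal-area (φ₀ = 28.7°): h = cos φ / cos 28.7° along meridians, k = cos 28.7° / cos φ along parallels; h·k = 1.
At 55.9°: h = 0.6392, k = 1.565; principal scales a = 1.565, b = 0.6392.
sin(ω/2) = (a − b)/(a + b) = 0.9254/2.204 = 0.4199, so ω = 2 arcsin(0.4199) ≈ 49.7°.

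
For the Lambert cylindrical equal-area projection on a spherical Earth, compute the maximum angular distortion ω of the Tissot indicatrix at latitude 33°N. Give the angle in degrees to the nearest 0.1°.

The Lambert cylindrical equal-area projection is the cylindrical equal-area projection with its standard parallel at the equator (φ₀ = 0). A cylindrical equal-area projection with standard parallel φ₀ has meridian scale h = cos φ / cos φ₀ and parallel scale k = cos φ₀ / cos φ (so areas are preserved, h·k = 1).
At 33°: h = 0.8387, k = 1.192; principal scales a = 1.192, b = 0.8387.
sin(ω/2) = (a − b)/(a + b) = 0.3537/2.031 = 0.1741, so ω = 2 arcsin(0.1741) ≈ 20.1°.

20.1°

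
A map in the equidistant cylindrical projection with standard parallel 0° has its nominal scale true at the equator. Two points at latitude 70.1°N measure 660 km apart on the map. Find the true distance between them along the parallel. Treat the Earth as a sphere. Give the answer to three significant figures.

225 km

In the plate carrée (x = Rλ, y = Rφ), meridians are true-scale (h = 1) and parallels are stretched by k = sec φ.
Along the parallel at 70.1°, map distances are exaggerated by k = sec 70.1° = 2.938.
True distance = 660 / 2.938 = 660 × cos 70.1° ≈ 225 km.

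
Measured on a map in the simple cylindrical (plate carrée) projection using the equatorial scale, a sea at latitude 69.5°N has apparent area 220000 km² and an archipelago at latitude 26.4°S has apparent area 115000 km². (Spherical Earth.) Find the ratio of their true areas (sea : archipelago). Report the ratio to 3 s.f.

0.748

Plate carrée has h = 1 and k = sec φ, giving areal scale sec φ; true area = (apparent area) · cos φ.
True area of sea: 220000 × cos(69.5°) = 220000 × 0.3502 = 77050 km².
True area of archipelago: 115000 × cos(26.4°) = 115000 × 0.8957 = 103000 km².
Ratio = 77050 / 103000 ≈ 0.748.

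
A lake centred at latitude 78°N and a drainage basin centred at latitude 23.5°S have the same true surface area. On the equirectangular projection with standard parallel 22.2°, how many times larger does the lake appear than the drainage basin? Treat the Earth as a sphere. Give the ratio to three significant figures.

The equidistant cylindrical projection with φ₀ = 22.2° has h = 1 (meridians true) and k = cos φ₀ / cos φ along parallels.
Areal scale at 78°: h·k = 1.000 × 4.453 = 4.453.
Areal scale at 23.5°: h·k = 1.000 × 1.010 = 1.010.
Ratio = 4.453/1.010 ≈ 4.41.

4.41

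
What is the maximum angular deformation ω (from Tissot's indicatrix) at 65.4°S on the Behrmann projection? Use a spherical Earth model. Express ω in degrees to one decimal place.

The Behrmann projection is cylindrical equal-area with φ₀ = 30°. Cylindrical equal-area (φ₀ = 30°): h = cos φ / cos 30° along meridians, k = cos 30° / cos φ along parallels; h·k = 1.
At 65.4°: h = 0.4807, k = 2.080; principal scales a = 2.080, b = 0.4807.
sin(ω/2) = (a − b)/(a + b) = 1.600/2.561 = 0.6246, so ω = 2 arcsin(0.6246) ≈ 77.3°.

77.3°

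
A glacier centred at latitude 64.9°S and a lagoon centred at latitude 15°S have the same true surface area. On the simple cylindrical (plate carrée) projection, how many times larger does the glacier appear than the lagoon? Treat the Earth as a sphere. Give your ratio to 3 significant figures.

In the plate carrée (x = Rλ, y = Rφ), meridians are true-scale (h = 1) and parallels are stretched by k = sec φ.
Areal scale at 64.9°: h·k = 1.000 × 2.357 = 2.357.
Areal scale at 15°: h·k = 1.000 × 1.035 = 1.035.
Ratio = 2.357/1.035 ≈ 2.28.

2.28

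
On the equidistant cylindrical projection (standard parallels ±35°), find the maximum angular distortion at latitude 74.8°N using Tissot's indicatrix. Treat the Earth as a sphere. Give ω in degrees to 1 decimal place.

62.0°

The equidistant cylindrical projection with φ₀ = 35° has h = 1 (meridians true) and k = cos φ₀ / cos φ along parallels.
At 74.8°: h = 1.000, k = 3.124; principal scales a = 3.124, b = 1.000.
sin(ω/2) = (a − b)/(a + b) = 2.124/4.124 = 0.5151, so ω = 2 arcsin(0.5151) ≈ 62.0°.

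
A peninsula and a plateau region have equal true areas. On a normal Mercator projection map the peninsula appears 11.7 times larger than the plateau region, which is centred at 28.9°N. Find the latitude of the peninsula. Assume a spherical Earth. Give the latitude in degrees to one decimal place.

75.2°

Mercator areal scale is sec²φ, so apparent-area ratio = sec²φ₁ / sec²φ₂ = cos²φ₂ / cos²φ₁.
cos²φ₂ / cos²φ₁ = 11.7  ⇒  cos φ₁ = cos 28.9° / √11.7 = 0.8755/3.421 = 0.2559.
φ₁ = arccos(0.2559) ≈ 75.2°.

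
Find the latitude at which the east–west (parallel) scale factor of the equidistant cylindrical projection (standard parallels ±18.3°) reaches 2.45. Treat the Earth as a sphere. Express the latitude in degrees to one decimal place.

67.2°

The equidistant cylindrical projection with φ₀ = 18.3° has h = 1 (meridians true) and k = cos φ₀ / cos φ along parallels.
k = cos φ₀ / cos φ = 2.45  ⇒  cos φ = cos 18.3° / 2.45 = 0.3875.
φ = arccos(0.3875) ≈ 67.2°.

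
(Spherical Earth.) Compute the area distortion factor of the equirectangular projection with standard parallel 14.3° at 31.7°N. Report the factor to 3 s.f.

The equidistant cylindrical projection with φ₀ = 14.3° has h = 1 (meridians true) and k = cos φ₀ / cos φ along parallels.
Areal scale = h·k = 1 × cos φ₀ / cos φ; at 31.7°, h = 1.000, k = 1.139, so h·k = 1.139.

1.14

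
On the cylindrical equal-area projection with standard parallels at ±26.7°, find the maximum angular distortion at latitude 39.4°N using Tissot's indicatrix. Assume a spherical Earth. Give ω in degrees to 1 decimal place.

Cylindrical equal-area (φ₀ = 26.7°): h = cos φ / cos 26.7° along meridians, k = cos 26.7° / cos φ along parallels; h·k = 1.
At 39.4°: h = 0.8650, k = 1.156; principal scales a = 1.156, b = 0.8650.
sin(ω/2) = (a − b)/(a + b) = 0.2912/2.021 = 0.1441, so ω = 2 arcsin(0.1441) ≈ 16.6°.

16.6°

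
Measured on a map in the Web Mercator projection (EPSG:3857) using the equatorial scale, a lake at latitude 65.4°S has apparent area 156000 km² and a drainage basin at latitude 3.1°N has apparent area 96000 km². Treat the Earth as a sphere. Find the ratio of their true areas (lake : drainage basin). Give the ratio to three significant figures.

0.282

On Mercator the areal scale is sec²φ, so true area = apparent × cos²φ.
True area of lake: 156000 × cos²(65.4°) = 156000 × 0.1733 = 27030 km².
True area of drainage basin: 96000 × cos²(3.1°) = 96000 × 0.9971 = 95720 km².
Ratio = 27030 / 95720 ≈ 0.282.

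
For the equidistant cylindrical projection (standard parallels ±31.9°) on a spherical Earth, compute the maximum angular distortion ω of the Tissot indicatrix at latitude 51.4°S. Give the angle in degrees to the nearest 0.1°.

17.6°

The equidistant cylindrical projection with φ₀ = 31.9° has h = 1 (meridians true) and k = cos φ₀ / cos φ along parallels.
At 51.4°: h = 1.000, k = 1.361; principal scales a = 1.361, b = 1.000.
sin(ω/2) = (a − b)/(a + b) = 0.3608/2.361 = 0.1528, so ω = 2 arcsin(0.1528) ≈ 17.6°.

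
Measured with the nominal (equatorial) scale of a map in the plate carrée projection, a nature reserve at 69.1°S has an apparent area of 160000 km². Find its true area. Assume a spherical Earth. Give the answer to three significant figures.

For the equirectangular projection with φ₀ = 0 (plate carrée), h = 1 along meridians and k = sec φ along parallels.
Areal scale = h·k = 1 × sec φ; at 69.1°, h = 1.000, k = 2.803, so h·k = 2.803.
True area = apparent / (areal scale) = 160000 / 2.803 ≈ 57100 km².

57100 km²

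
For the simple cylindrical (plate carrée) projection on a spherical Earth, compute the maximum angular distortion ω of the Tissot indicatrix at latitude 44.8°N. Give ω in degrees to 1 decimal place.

Plate carrée maps x = Rλ, y = Rφ. The meridian scale is h = 1 and the parallel scale is k = 1/cos φ = sec φ.
At 44.8°: h = 1.000, k = 1.409; principal scales a = 1.409, b = 1.000.
sin(ω/2) = (a − b)/(a + b) = 0.4093/2.409 = 0.1699, so ω = 2 arcsin(0.1699) ≈ 19.6°.

19.6°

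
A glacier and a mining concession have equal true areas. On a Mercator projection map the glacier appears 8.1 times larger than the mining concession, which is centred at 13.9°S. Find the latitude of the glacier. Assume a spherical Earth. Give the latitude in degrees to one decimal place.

70.1°

On Mercator, (apparent₁)/(apparent₂) = sec²φ₁ / sec²φ₂ when true areas are equal.
cos²φ₂ / cos²φ₁ = 8.1  ⇒  cos φ₁ = cos 13.9° / √8.1 = 0.9707/2.846 = 0.3411.
φ₁ = arccos(0.3411) ≈ 70.1°.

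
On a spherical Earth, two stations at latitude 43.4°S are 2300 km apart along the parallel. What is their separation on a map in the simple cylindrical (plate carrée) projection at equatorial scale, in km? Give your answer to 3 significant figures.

Plate carrée maps x = Rλ, y = Rφ. The meridian scale is h = 1 and the parallel scale is k = 1/cos φ = sec φ.
Along the parallel, k = sec 43.4° = 1/0.7266 = 1.376.
Map distance = 2300 × 1.376 ≈ 3170 km.

3170 km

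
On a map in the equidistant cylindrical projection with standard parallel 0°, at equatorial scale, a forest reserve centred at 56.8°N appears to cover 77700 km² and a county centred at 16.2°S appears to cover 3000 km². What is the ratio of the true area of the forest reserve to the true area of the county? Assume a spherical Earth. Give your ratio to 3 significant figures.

On the plate carrée, areal scale = h·k = 1 × sec φ, so true area = apparent × cos φ.
True area of forest reserve: 77700 × cos(56.8°) = 77700 × 0.5476 = 42550 km².
True area of county: 3000 × cos(16.2°) = 3000 × 0.9603 = 2881 km².
Ratio = 42550 / 2881 ≈ 14.8.

14.8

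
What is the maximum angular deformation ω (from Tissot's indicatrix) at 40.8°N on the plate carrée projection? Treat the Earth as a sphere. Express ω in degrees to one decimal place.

15.9°

Plate carrée maps x = Rλ, y = Rφ. The meridian scale is h = 1 and the parallel scale is k = 1/cos φ = sec φ.
At 40.8°: h = 1.000, k = 1.321; principal scales a = 1.321, b = 1.000.
sin(ω/2) = (a − b)/(a + b) = 0.3210/2.321 = 0.1383, so ω = 2 arcsin(0.1383) ≈ 15.9°.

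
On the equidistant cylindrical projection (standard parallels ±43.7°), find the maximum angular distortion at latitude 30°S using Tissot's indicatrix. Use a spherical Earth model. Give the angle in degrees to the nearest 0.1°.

10.3°

The equidistant cylindrical projection with φ₀ = 43.7° has h = 1 (meridians true) and k = cos φ₀ / cos φ along parallels.
At 30°: h = 1.000, k = 0.8348; principal scales a = 1.000, b = 0.8348.
sin(ω/2) = (a − b)/(a + b) = 0.1652/1.835 = 0.09003, so ω = 2 arcsin(0.09003) ≈ 10.3°.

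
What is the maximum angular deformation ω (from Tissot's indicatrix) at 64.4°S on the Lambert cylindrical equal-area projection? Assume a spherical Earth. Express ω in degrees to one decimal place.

86.5°

The Lambert cylindrical equal-area projection is the cylindrical equal-area projection with its standard parallel at the equator (φ₀ = 0). Cylindrical equal-area (φ₀ = 0°): h = cos φ / cos 0° along meridians, k = cos 0° / cos φ along parallels; h·k = 1.
At 64.4°: h = 0.4321, k = 2.314; principal scales a = 2.314, b = 0.4321.
sin(ω/2) = (a − b)/(a + b) = 1.882/2.746 = 0.6853, so ω = 2 arcsin(0.6853) ≈ 86.5°.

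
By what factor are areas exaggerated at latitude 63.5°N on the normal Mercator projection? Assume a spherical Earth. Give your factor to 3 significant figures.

The Mercator projection is conformal; its linear scale factor is the same in every direction and equals sec φ = 1/cos φ.
Areal scale = k² = sec²φ = 1/cos²(63.5°) = 1/0.4462² = 5.023.

5.02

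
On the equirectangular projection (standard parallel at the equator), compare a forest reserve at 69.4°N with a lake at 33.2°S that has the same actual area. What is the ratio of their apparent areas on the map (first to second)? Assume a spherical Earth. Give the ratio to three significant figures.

2.38

In the plate carrée (x = Rλ, y = Rφ), meridians are true-scale (h = 1) and parallels are stretched by k = sec φ.
Areal scale at 69.4°: h·k = 1.000 × 2.842 = 2.842.
Areal scale at 33.2°: h·k = 1.000 × 1.195 = 1.195.
Ratio = 2.842/1.195 ≈ 2.38.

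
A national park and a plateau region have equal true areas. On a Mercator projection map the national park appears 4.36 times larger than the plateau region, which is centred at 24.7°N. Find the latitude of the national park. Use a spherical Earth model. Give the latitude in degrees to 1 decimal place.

64.2°

Mercator areal scale is sec²φ, so apparent-area ratio = sec²φ₁ / sec²φ₂ = cos²φ₂ / cos²φ₁.
cos²φ₂ / cos²φ₁ = 4.36  ⇒  cos φ₁ = cos 24.7° / √4.36 = 0.9085/2.088 = 0.4351.
φ₁ = arccos(0.4351) ≈ 64.2°.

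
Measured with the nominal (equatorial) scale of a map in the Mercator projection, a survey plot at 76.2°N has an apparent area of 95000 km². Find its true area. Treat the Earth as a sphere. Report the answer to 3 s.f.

5410 km²

Mercator is conformal, so the point scale is isotropic: h = k = sec φ = 1/cos φ.
Areal scale = k² = sec²φ = 1/cos²(76.2°) = 1/0.2385² = 17.58.
True area = apparent / (areal scale) = 95000 / 17.58 ≈ 5410 km².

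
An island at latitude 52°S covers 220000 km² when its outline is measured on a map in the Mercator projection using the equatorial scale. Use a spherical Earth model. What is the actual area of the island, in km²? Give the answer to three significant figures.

The Mercator projection is conformal; its linear scale factor is the same in every direction and equals sec φ = 1/cos φ.
Areal scale = k² = sec²φ = 1/cos²(52°) = 1/0.6157² = 2.638.
True area = apparent / (areal scale) = 220000 / 2.638 ≈ 83400 km².

83400 km²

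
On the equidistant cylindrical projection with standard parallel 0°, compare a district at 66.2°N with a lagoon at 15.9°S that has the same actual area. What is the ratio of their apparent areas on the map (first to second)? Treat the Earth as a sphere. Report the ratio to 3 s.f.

2.38

In the plate carrée (x = Rλ, y = Rφ), meridians are true-scale (h = 1) and parallels are stretched by k = sec φ.
Areal scale at 66.2°: h·k = 1.000 × 2.478 = 2.478.
Areal scale at 15.9°: h·k = 1.000 × 1.040 = 1.040.
Ratio = 2.478/1.040 ≈ 2.38.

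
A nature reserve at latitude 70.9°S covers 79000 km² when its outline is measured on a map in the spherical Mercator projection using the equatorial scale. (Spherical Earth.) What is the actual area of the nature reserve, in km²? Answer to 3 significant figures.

8460 km²

For Mercator, h = k = sec φ (a conformal cylindrical projection has a single point scale, 1/cos φ).
Areal scale = k² = sec²φ = 1/cos²(70.9°) = 1/0.3272² = 9.340.
True area = apparent / (areal scale) = 79000 / 9.340 ≈ 8460 km².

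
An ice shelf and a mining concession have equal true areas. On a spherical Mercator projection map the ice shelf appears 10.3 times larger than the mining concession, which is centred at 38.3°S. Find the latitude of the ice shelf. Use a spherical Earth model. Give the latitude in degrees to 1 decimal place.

On Mercator, (apparent₁)/(apparent₂) = sec²φ₁ / sec²φ₂ when true areas are equal.
cos²φ₂ / cos²φ₁ = 10.3  ⇒  cos φ₁ = cos 38.3° / √10.3 = 0.7848/3.209 = 0.2445.
φ₁ = arccos(0.2445) ≈ 75.8°.

75.8°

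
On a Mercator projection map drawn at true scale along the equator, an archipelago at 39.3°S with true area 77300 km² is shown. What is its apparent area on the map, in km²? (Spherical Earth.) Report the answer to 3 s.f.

129000 km²

For Mercator, h = k = sec φ (a conformal cylindrical projection has a single point scale, 1/cos φ).
Areal scale = k² = sec²φ = 1/cos²(39.3°) = 1/0.7738² = 1.670.
Apparent area = 77300 × 1.670 ≈ 129000 km².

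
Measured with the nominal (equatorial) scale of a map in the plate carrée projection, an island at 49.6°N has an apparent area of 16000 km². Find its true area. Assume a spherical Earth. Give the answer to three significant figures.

10400 km²

In the plate carrée (x = Rλ, y = Rφ), meridians are true-scale (h = 1) and parallels are stretched by k = sec φ.
Areal scale = h·k = 1 × sec φ; at 49.6°, h = 1.000, k = 1.543, so h·k = 1.543.
True area = apparent / (areal scale) = 16000 / 1.543 ≈ 10400 km².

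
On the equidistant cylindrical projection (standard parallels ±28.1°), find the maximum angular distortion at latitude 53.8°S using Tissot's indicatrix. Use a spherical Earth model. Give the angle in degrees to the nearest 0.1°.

22.8°

With standard parallel φ₀ = 28.1°, the equirectangular projection gives x = Rλ cos φ₀, y = Rφ, so h = 1 and k = cos 28.1° / cos φ.
At 53.8°: h = 1.000, k = 1.494; principal scales a = 1.494, b = 1.000.
sin(ω/2) = (a − b)/(a + b) = 0.4936/2.494 = 0.1979, so ω = 2 arcsin(0.1979) ≈ 22.8°.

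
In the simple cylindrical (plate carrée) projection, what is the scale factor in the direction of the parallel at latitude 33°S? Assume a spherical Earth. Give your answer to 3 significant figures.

1.19

In the plate carrée (x = Rλ, y = Rφ), meridians are true-scale (h = 1) and parallels are stretched by k = sec φ.
k = 1/cos 33° = 1/0.8387 = 1.192.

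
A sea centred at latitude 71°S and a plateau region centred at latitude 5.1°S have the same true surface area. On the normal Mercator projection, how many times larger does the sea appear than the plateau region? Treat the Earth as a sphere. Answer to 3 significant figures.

9.36

On Mercator, area is exaggerated by sec²φ = 1/cos²φ.
At 71°: sec²(71°) = 1/0.3256² = 9.434.
At 5.1°: sec²(5.1°) = 1/0.9960² = 1.008.
Ratio = 9.434/1.008 = cos²(5.1°)/cos²(71°) ≈ 9.36.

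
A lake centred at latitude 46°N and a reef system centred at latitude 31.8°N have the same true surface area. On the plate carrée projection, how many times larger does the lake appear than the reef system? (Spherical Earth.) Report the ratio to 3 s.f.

1.22

For the equirectangular projection with φ₀ = 0 (plate carrée), h = 1 along meridians and k = sec φ along parallels.
Areal scale at 46°: h·k = 1.000 × 1.440 = 1.440.
Areal scale at 31.8°: h·k = 1.000 × 1.177 = 1.177.
Ratio = 1.440/1.177 ≈ 1.22.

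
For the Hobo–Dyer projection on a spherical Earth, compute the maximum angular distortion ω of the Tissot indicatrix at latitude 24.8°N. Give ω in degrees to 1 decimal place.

15.4°

The Hobo–Dyer projection is cylindrical equal-area with φ₀ = 37.5°. For cylindrical equal-area with standard parallel φ₀, h = cos φ / cos φ₀ and k = cos φ₀ / cos φ, so h·k = 1.
At 24.8°: h = 1.144, k = 0.8740; principal scales a = 1.144, b = 0.8740.
sin(ω/2) = (a − b)/(a + b) = 0.2703/2.018 = 0.1339, so ω = 2 arcsin(0.1339) ≈ 15.4°.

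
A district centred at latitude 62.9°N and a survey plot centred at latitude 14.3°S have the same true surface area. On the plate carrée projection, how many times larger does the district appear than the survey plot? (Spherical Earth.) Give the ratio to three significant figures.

2.13

Plate carrée maps x = Rλ, y = Rφ. The meridian scale is h = 1 and the parallel scale is k = 1/cos φ = sec φ.
Areal scale at 62.9°: h·k = 1.000 × 2.195 = 2.195.
Areal scale at 14.3°: h·k = 1.000 × 1.032 = 1.032.
Ratio = 2.195/1.032 ≈ 2.13.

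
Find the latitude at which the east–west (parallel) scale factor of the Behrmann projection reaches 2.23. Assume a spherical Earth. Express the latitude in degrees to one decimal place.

67.1°

Behrmann is a cylindrical equal-area projection with standard parallels at ±30°. A cylindrical equal-area projection with standard parallel φ₀ has meridian scale h = cos φ / cos φ₀ and parallel scale k = cos φ₀ / cos φ (so areas are preserved, h·k = 1).
k = cos φ₀ / cos φ = 2.23  ⇒  cos φ = cos 30° / 2.23 = 0.3884.
φ = arccos(0.3884) ≈ 67.1°.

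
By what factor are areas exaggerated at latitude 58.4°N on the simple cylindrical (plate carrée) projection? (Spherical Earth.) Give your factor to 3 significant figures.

1.91

Plate carrée maps x = Rλ, y = Rφ. The meridian scale is h = 1 and the parallel scale is k = 1/cos φ = sec φ.
Areal scale = h·k = 1 × sec φ; at 58.4°, h = 1.000, k = 1.908, so h·k = 1.908.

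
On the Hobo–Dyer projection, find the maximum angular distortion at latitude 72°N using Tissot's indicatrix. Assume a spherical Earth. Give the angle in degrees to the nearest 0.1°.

94.9°

Hobo–Dyer is a cylindrical equal-area projection with standard parallels at ±37.5°. A cylindrical equal-area projection with standard parallel φ₀ has meridian scale h = cos φ / cos φ₀ and parallel scale k = cos φ₀ / cos φ (so areas are preserved, h·k = 1).
At 72°: h = 0.3895, k = 2.567; principal scales a = 2.567, b = 0.3895.
sin(ω/2) = (a − b)/(a + b) = 2.178/2.957 = 0.7365, so ω = 2 arcsin(0.7365) ≈ 94.9°.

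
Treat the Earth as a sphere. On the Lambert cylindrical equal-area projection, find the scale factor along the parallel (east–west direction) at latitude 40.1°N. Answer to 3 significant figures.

1.31

The Lambert cylindrical equal-area projection is the cylindrical equal-area projection with its standard parallel at the equator (φ₀ = 0). Cylindrical equal-area (φ₀ = 0°): h = cos φ / cos 0° along meridians, k = cos 0° / cos φ along parallels; h·k = 1.
k = cos 0° / cos 40.1° = 1.000/0.7649 = 1.307.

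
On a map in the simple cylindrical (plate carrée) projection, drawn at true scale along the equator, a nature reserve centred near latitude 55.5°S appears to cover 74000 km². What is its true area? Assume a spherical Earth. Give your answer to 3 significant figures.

For the equirectangular projection with φ₀ = 0 (plate carrée), h = 1 along meridians and k = sec φ along parallels.
Areal scale = h·k = 1 × sec φ; at 55.5°, h = 1.000, k = 1.766, so h·k = 1.766.
True area = apparent / (areal scale) = 74000 / 1.766 ≈ 41900 km².

41900 km²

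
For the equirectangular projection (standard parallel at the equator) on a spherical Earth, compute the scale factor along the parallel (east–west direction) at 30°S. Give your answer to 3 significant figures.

Plate carrée maps x = Rλ, y = Rφ. The meridian scale is h = 1 and the parallel scale is k = 1/cos φ = sec φ.
k = 1/cos 30° = 1/0.8660 = 1.155.

1.15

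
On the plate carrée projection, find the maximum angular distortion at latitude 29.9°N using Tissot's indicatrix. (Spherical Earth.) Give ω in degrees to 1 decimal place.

Plate carrée maps x = Rλ, y = Rφ. The meridian scale is h = 1 and the parallel scale is k = 1/cos φ = sec φ.
At 29.9°: h = 1.000, k = 1.154; principal scales a = 1.154, b = 1.000.
sin(ω/2) = (a − b)/(a + b) = 0.1535/2.154 = 0.07130, so ω = 2 arcsin(0.07130) ≈ 8.2°.

8.2°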